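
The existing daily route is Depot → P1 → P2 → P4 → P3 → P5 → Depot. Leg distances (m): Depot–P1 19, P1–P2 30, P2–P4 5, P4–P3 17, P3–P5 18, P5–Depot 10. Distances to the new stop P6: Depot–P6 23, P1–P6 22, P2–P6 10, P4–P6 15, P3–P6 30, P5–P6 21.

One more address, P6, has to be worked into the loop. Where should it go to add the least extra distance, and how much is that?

Insertion cost between consecutive stops i–j is d(i,P6) + d(P6,j) − d(i,j):
  between Depot and P1: 23 + 22 − 19 = 26
  between P1 and P2: 22 + 10 − 30 = 2
  between P2 and P4: 10 + 15 − 5 = 20
  between P4 and P3: 15 + 30 − 17 = 28
  between P3 and P5: 30 + 21 − 18 = 33
  between P5 and Depot: 21 + 23 − 10 = 34
Cheapest insertion is between P1 and P2, adding 2.
New total = 99 + 2 = 101.

Minimum extra distance: 2 m, inserting P6 between P1 and P2.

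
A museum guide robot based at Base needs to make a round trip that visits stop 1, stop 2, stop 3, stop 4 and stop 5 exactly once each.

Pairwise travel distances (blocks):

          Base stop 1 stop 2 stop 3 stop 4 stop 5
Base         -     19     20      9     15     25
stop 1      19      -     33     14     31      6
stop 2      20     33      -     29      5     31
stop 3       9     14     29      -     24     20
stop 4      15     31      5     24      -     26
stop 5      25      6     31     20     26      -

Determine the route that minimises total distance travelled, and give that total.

Minimum total distance: 80 blocks.

Base - stop 1 - stop 2 - stop 3 - stop 4 - stop 5 - Base: 19+33+29+24+26+25 = 156
Base - stop 1 - stop 2 - stop 3 - stop 5 - stop 4 - Base: 19+33+29+20+26+15 = 142
Base - stop 1 - stop 2 - stop 4 - stop 3 - stop 5 - Base: 19+33+5+24+20+25 = 126
Base - stop 1 - stop 2 - stop 4 - stop 5 - stop 3 - Base: 19+33+5+26+20+9 = 112
Base - stop 1 - stop 2 - stop 5 - stop 3 - stop 4 - Base: 19+33+31+20+24+15 = 142
Base - stop 1 - stop 2 - stop 5 - stop 4 - stop 3 - Base: 19+33+31+26+24+9 = 142
Base - stop 1 - stop 3 - stop 2 - stop 4 - stop 5 - Base: 19+14+29+5+26+25 = 118
Base - stop 1 - stop 3 - stop 2 - stop 5 - stop 4 - Base: 19+14+29+31+26+15 = 134
Base - stop 1 - stop 3 - stop 4 - stop 2 - stop 5 - Base: 19+14+24+5+31+25 = 118
Base - stop 1 - stop 3 - stop 4 - stop 5 - stop 2 - Base: 19+14+24+26+31+20 = 134
Base - stop 1 - stop 3 - stop 5 - stop 2 - stop 4 - Base: 19+14+20+31+5+15 = 104
Base - stop 1 - stop 3 - stop 5 - stop 4 - stop 2 - Base: 19+14+20+26+5+20 = 104
Base - stop 1 - stop 4 - stop 2 - stop 3 - stop 5 - Base: 19+31+5+29+20+25 = 129
Base - stop 1 - stop 4 - stop 2 - stop 5 - stop 3 - Base: 19+31+5+31+20+9 = 115
… (46 more)
Base - stop 2 - stop 4 - stop 5 - stop 1 - stop 3 - Base: 20+5+26+6+14+9 = 80  ← best
The minimum is 80.
One optimal route: Base → stop 2 → stop 4 → stop 5 → stop 1 → stop 3 → Base (or its reverse).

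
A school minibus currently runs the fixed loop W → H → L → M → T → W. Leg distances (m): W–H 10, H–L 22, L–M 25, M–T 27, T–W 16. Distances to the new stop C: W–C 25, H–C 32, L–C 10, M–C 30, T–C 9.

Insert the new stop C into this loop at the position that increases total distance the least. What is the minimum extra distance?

Insertion cost between consecutive stops i–j is d(i,C) + d(C,j) − d(i,j):
  between W and H: 25 + 32 − 10 = 47
  between H and L: 32 + 10 − 22 = 20
  between L and M: 10 + 30 − 25 = 15
  between M and T: 30 + 9 − 27 = 12
  between T and W: 9 + 25 − 16 = 18
Cheapest insertion is between M and T, adding 12.
New total = 100 + 12 = 112.

Adding 12 m by placing C on the M–T leg.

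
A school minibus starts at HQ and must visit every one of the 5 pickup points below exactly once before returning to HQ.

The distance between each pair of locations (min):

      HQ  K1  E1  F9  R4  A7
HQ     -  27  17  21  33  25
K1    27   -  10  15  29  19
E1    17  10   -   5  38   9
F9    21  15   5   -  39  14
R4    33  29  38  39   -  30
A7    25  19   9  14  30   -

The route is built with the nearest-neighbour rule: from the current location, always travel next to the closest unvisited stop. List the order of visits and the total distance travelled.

117 min along HQ → E1 → F9 → A7 → K1 → R4 → HQ.

At HQ the remaining stops are E1 17, F9 21, A7 25, K1 27, R4 33; go to E1.
At E1 the remaining stops are F9 5, A7 9, K1 10, R4 38; go to F9.
At F9 the remaining stops are A7 14, K1 15, R4 39; go to A7.
At A7 the remaining stops are K1 19, R4 30; go to K1.
At K1 the remaining stops are R4 29; go to R4.
Return R4→HQ: 33.
Total = 17 + 5 + 14 + 19 + 29 + 33 = 117.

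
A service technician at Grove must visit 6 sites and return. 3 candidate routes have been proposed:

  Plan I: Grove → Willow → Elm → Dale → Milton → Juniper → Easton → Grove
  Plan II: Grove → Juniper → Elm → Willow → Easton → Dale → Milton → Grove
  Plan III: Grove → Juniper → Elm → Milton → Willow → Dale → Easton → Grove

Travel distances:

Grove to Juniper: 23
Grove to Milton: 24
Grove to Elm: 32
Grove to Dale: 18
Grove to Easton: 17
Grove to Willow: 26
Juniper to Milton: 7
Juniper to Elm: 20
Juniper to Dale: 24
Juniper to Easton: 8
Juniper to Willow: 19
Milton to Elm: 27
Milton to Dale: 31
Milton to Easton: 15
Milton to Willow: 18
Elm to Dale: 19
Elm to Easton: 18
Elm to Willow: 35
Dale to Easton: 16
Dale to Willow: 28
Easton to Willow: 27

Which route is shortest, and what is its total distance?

Plan I: 26 + 35 + 19 + 31 + 7 + 8 + 17 = 143
Plan II: 23 + 20 + 35 + 27 + 16 + 31 + 24 = 176
Plan III: 23 + 20 + 27 + 18 + 28 + 16 + 17 = 149

143 — Plan I is the shortest.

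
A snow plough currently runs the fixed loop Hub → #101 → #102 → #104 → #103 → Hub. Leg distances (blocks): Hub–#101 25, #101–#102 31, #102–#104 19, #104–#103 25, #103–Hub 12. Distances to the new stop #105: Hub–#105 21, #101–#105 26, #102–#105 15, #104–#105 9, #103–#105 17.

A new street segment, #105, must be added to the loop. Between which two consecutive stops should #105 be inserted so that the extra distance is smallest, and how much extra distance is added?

Insertion cost between consecutive stops i–j is d(i,#105) + d(#105,j) − d(i,j):
  between Hub and #101: 21 + 26 − 25 = 22
  between #101 and #102: 26 + 15 − 31 = 10
  between #102 and #104: 15 + 9 − 19 = 5
  between #104 and #103: 9 + 17 − 25 = 1
  between #103 and Hub: 17 + 21 − 12 = 26
Cheapest insertion is between #104 and #103, adding 1.
New total = 112 + 1 = 113.

Minimum extra distance: 1 blocks, inserting #105 between #104 and #103.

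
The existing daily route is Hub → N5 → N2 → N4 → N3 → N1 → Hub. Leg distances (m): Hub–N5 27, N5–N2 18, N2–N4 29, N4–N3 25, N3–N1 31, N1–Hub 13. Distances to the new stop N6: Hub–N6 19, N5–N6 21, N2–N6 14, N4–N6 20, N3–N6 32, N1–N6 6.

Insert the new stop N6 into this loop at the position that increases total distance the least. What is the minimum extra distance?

Minimum extra distance: 5 m, inserting N6 between N2 and N4.

Insertion cost between consecutive stops i–j is d(i,N6) + d(N6,j) − d(i,j):
  between Hub and N5: 19 + 21 − 27 = 13
  between N5 and N2: 21 + 14 − 18 = 17
  between N2 and N4: 14 + 20 − 29 = 5
  between N4 and N3: 20 + 32 − 25 = 27
  between N3 and N1: 32 + 6 − 31 = 7
  between N1 and Hub: 6 + 19 − 13 = 12
Cheapest insertion is between N2 and N4, adding 5.
New total = 143 + 5 = 148.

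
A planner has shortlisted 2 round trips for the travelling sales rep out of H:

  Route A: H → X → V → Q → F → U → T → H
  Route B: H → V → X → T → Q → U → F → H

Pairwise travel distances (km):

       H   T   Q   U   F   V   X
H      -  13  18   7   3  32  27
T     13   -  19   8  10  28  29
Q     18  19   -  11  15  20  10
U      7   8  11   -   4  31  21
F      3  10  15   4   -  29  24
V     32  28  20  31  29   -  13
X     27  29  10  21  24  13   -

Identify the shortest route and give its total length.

100 km — Route A is the shortest.

Route A: 27 + 13 + 20 + 15 + 4 + 8 + 13 = 100
Route B: 32 + 13 + 29 + 19 + 11 + 4 + 3 = 111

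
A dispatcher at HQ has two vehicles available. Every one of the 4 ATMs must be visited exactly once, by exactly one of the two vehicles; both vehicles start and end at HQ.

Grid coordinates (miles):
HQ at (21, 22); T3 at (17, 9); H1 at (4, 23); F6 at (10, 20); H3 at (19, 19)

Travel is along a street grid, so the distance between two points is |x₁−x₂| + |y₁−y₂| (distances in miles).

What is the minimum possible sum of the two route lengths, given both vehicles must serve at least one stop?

72 miles — the smallest possible combined total.

There are 2^3 − 1 = 7 ways to divide the 4 stops into two non-empty groups. For each, the best each vehicle can do is its own shortest tour through its group:
  {T3} + {H1, F6, H3}: 34 + 42 = 76
  {H1} + {T3, F6, H3}: 36 + 48 = 84
  {T3, H1} + {F6, H3}: 62 + 28 = 90
  {F6} + {T3, H1, H3}: 26 + 62 = 88
  {T3, F6} + {H1, H3}: 48 + 42 = 90
  {H1, F6} + {T3, H3}: 40 + 34 = 74
  … (7 splits in total)
  {T3, H1, F6} + {H3}: 62 + 10 = 72  ← best
Best: vehicle 1 HQ → T3 → F6 → H1 → HQ = 62; vehicle 2 HQ → H3 → HQ = 10; combined 72.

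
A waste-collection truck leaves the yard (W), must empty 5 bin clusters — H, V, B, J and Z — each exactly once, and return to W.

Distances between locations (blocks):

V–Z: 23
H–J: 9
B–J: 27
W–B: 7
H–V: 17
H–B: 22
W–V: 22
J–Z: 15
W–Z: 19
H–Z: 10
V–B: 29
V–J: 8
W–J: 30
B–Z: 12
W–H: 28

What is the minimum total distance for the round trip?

With 5 stops there are 5!/2 = 60 distinct round trips (a route and its reverse cost the same).
W-H-V-B-J-Z-W: 28+17+29+27+15+19 = 135
W-H-V-B-Z-J-W: 28+17+29+12+15+30 = 131
W-H-V-J-B-Z-W: 28+17+8+27+12+19 = 111
W-H-V-J-Z-B-W: 28+17+8+15+12+7 = 87
W-H-V-Z-B-J-W: 28+17+23+12+27+30 = 137
W-H-V-Z-J-B-W: 28+17+23+15+27+7 = 117
W-H-B-V-J-Z-W: 28+22+29+8+15+19 = 121
W-H-B-V-Z-J-W: 28+22+29+23+15+30 = 147
W-H-B-J-V-Z-W: 28+22+27+8+23+19 = 127
W-H-B-J-Z-V-W: 28+22+27+15+23+22 = 137
W-H-B-Z-V-J-W: 28+22+12+23+8+30 = 123
W-H-B-Z-J-V-W: 28+22+12+15+8+22 = 107
W-H-J-V-B-Z-W: 28+9+8+29+12+19 = 105
W-H-J-V-Z-B-W: 28+9+8+23+12+7 = 87
… (46 more)
W-V-J-H-Z-B-W: 22+8+9+10+12+7 = 68  ← best
The minimum is 68.
One optimal route: W → V → J → H → Z → B → W (or its reverse).

68 blocks — the shortest possible round trip.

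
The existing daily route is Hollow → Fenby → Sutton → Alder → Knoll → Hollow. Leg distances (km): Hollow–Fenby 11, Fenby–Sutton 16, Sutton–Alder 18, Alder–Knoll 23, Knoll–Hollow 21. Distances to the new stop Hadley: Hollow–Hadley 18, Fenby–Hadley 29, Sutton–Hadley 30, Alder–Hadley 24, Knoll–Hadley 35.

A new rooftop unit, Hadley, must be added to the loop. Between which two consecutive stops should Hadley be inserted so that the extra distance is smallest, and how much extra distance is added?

+32 km — insert Hadley between Knoll and Hollow.

Insertion cost between consecutive stops i–j is d(i,Hadley) + d(Hadley,j) − d(i,j):
  between Hollow and Fenby: 18 + 29 − 11 = 36
  between Fenby and Sutton: 29 + 30 − 16 = 43
  between Sutton and Alder: 30 + 24 − 18 = 36
  between Alder and Knoll: 24 + 35 − 23 = 36
  between Knoll and Hollow: 35 + 18 − 21 = 32
Cheapest insertion is between Knoll and Hollow, adding 32.
New total = 89 + 32 = 121.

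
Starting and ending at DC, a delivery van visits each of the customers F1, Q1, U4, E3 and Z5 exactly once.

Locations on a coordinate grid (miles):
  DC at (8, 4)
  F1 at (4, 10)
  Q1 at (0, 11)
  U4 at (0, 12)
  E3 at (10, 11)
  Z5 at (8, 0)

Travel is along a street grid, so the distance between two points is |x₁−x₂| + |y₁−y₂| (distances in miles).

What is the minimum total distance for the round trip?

Minimum total distance: 44 miles.

DC→F1→Q1→U4→E3→Z5→DC: 10+5+1+11+13+4 = 44
DC→F1→Q1→U4→Z5→E3→DC: 10+5+1+20+13+9 = 58
DC→F1→Q1→E3→U4→Z5→DC: 10+5+10+11+20+4 = 60
DC→F1→Q1→E3→Z5→U4→DC: 10+5+10+13+20+16 = 74
DC→F1→Q1→Z5→U4→E3→DC: 10+5+19+20+11+9 = 74
DC→F1→Q1→Z5→E3→U4→DC: 10+5+19+13+11+16 = 74
DC→F1→U4→Q1→E3→Z5→DC: 10+6+1+10+13+4 = 44
DC→F1→U4→Q1→Z5→E3→DC: 10+6+1+19+13+9 = 58
DC→F1→U4→E3→Q1→Z5→DC: 10+6+11+10+19+4 = 60
DC→F1→U4→E3→Z5→Q1→DC: 10+6+11+13+19+15 = 74
DC→F1→U4→Z5→Q1→E3→DC: 10+6+20+19+10+9 = 74
DC→F1→U4→Z5→E3→Q1→DC: 10+6+20+13+10+15 = 74
DC→F1→E3→Q1→U4→Z5→DC: 10+7+10+1+20+4 = 52
DC→F1→E3→Q1→Z5→U4→DC: 10+7+10+19+20+16 = 82
… (46 more)
The minimum is 44.
One optimal route: DC → F1 → Q1 → U4 → E3 → Z5 → DC (or its reverse).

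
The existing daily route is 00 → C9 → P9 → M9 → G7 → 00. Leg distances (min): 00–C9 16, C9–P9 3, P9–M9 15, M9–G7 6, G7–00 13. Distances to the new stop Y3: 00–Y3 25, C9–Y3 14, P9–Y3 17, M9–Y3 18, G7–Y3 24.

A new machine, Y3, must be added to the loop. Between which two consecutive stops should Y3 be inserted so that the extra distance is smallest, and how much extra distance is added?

Insertion cost between consecutive stops i–j is d(i,Y3) + d(Y3,j) − d(i,j):
  between 00 and C9: 25 + 14 − 16 = 23
  between C9 and P9: 14 + 17 − 3 = 28
  between P9 and M9: 17 + 18 − 15 = 20
  between M9 and G7: 18 + 24 − 6 = 36
  between G7 and 00: 24 + 25 − 13 = 36
Cheapest insertion is between P9 and M9, adding 20.
New total = 53 + 20 = 73.

Minimum extra distance: 20 min, inserting Y3 between P9 and M9.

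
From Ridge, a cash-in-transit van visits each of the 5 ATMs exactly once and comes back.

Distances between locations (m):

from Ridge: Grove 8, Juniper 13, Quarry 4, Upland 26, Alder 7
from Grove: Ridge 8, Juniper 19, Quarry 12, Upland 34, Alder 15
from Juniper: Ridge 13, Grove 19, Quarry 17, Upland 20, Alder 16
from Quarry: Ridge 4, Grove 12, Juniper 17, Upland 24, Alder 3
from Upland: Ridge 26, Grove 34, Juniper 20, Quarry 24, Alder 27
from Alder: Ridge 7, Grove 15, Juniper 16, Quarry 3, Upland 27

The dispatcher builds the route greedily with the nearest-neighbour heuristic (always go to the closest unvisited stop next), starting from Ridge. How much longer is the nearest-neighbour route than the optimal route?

From Ridge: Quarry=4, Alder=7, Grove=8, Juniper=13, Upland=26 → choose Quarry (4).
From Quarry: Alder=3, Grove=12, Juniper=17, Upland=24 → choose Alder (3).
From Alder: Grove=15, Juniper=16, Upland=27 → choose Grove (15).
From Grove: Juniper=19, Upland=34 → choose Juniper (19).
From Juniper: Upland=20 → choose Upland (20).
NN route Ridge → Quarry → Alder → Grove → Juniper → Upland → Ridge costs 87.
Optimal: Ridge → Grove → Juniper → Upland → Quarry → Alder → Ridge costs 81 (by enumerating all 60 distinct tours).
Excess = 87 − 81 = 6.

The nearest-neighbour route is 6 m longer than optimal.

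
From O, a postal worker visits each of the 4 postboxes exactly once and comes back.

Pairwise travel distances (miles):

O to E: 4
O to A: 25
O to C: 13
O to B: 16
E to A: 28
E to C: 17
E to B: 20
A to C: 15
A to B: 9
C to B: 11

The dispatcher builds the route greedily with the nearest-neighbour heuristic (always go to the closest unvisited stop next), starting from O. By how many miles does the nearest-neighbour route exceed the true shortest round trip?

5 miles longer than the optimal tour.

O: E=4, C=13, B=16, A=25 ⇒ E
E: C=17, B=20, A=28 ⇒ C
C: B=11, A=15 ⇒ B
B: A=9 ⇒ A
NN route O → E → C → B → A → O costs 66.
Optimal: O → E → C → A → B → O costs 61 (by enumerating all 12 distinct tours).
Excess = 66 − 61 = 5.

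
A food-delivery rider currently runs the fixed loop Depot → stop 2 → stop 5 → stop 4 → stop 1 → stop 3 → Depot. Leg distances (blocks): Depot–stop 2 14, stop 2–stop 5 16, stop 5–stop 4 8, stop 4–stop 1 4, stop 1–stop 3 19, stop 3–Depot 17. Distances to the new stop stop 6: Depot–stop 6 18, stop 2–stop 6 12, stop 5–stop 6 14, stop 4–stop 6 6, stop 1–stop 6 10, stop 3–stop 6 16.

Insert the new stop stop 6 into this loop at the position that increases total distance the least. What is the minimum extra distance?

Insertion cost between consecutive stops i–j is d(i,stop 6) + d(stop 6,j) − d(i,j):
  between Depot and stop 2: 18 + 12 − 14 = 16
  between stop 2 and stop 5: 12 + 14 − 16 = 10
  between stop 5 and stop 4: 14 + 6 − 8 = 12
  between stop 4 and stop 1: 6 + 10 − 4 = 12
  between stop 1 and stop 3: 10 + 16 − 19 = 7
  between stop 3 and Depot: 16 + 18 − 17 = 17
Cheapest insertion is between stop 1 and stop 3, adding 7.
New total = 78 + 7 = 85.

Adding 7 blocks by placing stop 6 on the stop 1–stop 3 leg.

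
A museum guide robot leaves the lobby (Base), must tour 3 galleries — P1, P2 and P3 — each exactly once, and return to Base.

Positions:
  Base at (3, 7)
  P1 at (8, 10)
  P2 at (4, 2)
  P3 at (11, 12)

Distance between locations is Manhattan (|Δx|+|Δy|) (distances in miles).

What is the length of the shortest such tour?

36 miles — the shortest possible round trip.

With 3 stops there are 3!/2 = 3 distinct round trips (a route and its reverse cost the same).
Base - P1 - P2 - P3 - Base: 8+12+17+13 = 50
Base - P1 - P3 - P2 - Base: 8+5+17+6 = 36
Base - P2 - P1 - P3 - Base: 6+12+5+13 = 36
The minimum is 36.
One optimal route: Base → P1 → P3 → P2 → Base (or its reverse).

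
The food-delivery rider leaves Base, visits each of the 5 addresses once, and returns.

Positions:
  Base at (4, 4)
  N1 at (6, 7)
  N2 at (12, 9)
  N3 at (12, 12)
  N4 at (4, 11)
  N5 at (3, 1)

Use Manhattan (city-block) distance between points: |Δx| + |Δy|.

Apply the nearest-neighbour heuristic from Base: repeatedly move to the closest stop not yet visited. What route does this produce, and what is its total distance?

From Base: distances to unvisited — N5=4, N1=5, N4=7, N2=13, N3=16. Nearest is N5 (4).
From N5: distances to unvisited — N1=9, N4=11, N2=17, N3=20. Nearest is N1 (9).
From N1: distances to unvisited — N4=6, N2=8, N3=11. Nearest is N4 (6).
From N4: distances to unvisited — N3=9, N2=10. Nearest is N3 (9).
From N3: distances to unvisited — N2=3. Nearest is N2 (3).
Return N2→Base: 13.
Total = 4 + 9 + 6 + 9 + 3 + 13 = 44.

Total distance 44 via the nearest-neighbour route Base → N5 → N1 → N4 → N3 → N2 → Base.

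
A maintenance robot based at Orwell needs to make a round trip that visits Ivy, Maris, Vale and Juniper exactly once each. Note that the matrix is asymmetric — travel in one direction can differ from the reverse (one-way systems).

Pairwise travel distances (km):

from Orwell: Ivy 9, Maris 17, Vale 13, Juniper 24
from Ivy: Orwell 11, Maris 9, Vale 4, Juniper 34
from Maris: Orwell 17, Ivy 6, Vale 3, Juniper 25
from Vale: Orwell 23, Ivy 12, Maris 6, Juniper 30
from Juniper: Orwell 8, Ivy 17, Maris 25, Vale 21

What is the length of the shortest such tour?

52 km — the shortest possible round trip.

Orwell - Ivy - Maris - Vale - Juniper - Orwell: 9+9+3+30+8 = 59
Orwell - Ivy - Maris - Juniper - Vale - Orwell: 9+9+25+21+23 = 87
Orwell - Ivy - Vale - Maris - Juniper - Orwell: 9+4+6+25+8 = 52
Orwell - Ivy - Vale - Juniper - Maris - Orwell: 9+4+30+25+17 = 85
Orwell - Ivy - Juniper - Maris - Vale - Orwell: 9+34+25+3+23 = 94
Orwell - Ivy - Juniper - Vale - Maris - Orwell: 9+34+21+6+17 = 87
Orwell - Maris - Ivy - Vale - Juniper - Orwell: 17+6+4+30+8 = 65
Orwell - Maris - Ivy - Juniper - Vale - Orwell: 17+6+34+21+23 = 101
Orwell - Maris - Vale - Ivy - Juniper - Orwell: 17+3+12+34+8 = 74
Orwell - Maris - Vale - Juniper - Ivy - Orwell: 17+3+30+17+11 = 78
Orwell - Maris - Juniper - Ivy - Vale - Orwell: 17+25+17+4+23 = 86
Orwell - Maris - Juniper - Vale - Ivy - Orwell: 17+25+21+12+11 = 86
Orwell - Vale - Ivy - Maris - Juniper - Orwell: 13+12+9+25+8 = 67
Orwell - Vale - Ivy - Juniper - Maris - Orwell: 13+12+34+25+17 = 101
… (10 more)
The minimum is 52.
One optimal route: Orwell → Ivy → Vale → Maris → Juniper → Orwell.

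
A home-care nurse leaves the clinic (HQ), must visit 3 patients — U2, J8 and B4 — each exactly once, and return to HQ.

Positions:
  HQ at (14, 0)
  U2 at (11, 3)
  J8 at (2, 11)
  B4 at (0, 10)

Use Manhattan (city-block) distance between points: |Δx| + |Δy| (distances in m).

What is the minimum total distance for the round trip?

HQ-U2-J8-B4-HQ: 6+17+3+24 = 50
HQ-U2-B4-J8-HQ: 6+18+3+23 = 50
HQ-J8-U2-B4-HQ: 23+17+18+24 = 82
The minimum is 50.
One optimal route: HQ → U2 → J8 → B4 → HQ (or its reverse).

Minimum total distance: 50 m.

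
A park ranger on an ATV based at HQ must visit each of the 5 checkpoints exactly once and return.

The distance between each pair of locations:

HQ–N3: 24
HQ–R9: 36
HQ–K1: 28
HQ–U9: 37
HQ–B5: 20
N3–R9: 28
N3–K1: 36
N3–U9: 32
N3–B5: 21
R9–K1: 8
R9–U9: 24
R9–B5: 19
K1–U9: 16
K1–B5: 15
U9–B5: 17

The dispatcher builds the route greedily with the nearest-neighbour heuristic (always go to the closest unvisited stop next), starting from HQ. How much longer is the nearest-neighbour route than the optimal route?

From HQ: B5=20, N3=24, K1=28, R9=36, U9=37 → choose B5 (20).
From B5: K1=15, U9=17, R9=19, N3=21 → choose K1 (15).
From K1: R9=8, U9=16, N3=36 → choose R9 (8).
From R9: U9=24, N3=28 → choose U9 (24).
From U9: N3=32 → choose N3 (32).
NN route HQ → B5 → K1 → R9 → U9 → N3 → HQ costs 123.
Optimal: HQ → N3 → R9 → K1 → U9 → B5 → HQ costs 113 (by enumerating all 60 distinct tours).
Excess = 123 − 113 = 10.

Excess over optimum: 10.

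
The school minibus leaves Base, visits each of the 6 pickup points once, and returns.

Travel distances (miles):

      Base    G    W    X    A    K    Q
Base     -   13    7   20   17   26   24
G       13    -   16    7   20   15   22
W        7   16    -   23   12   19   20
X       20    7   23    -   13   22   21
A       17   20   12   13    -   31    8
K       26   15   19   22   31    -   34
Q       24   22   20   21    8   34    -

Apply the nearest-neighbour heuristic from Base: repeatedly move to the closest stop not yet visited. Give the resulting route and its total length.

Total distance 96 miles via the nearest-neighbour route Base → W → A → Q → X → G → K → Base.

Base → [W:7 / G:13 / A:17 / X:20 / Q:24 / K:26] → W (7)
W → [A:12 / G:16 / K:19 / Q:20 / X:23] → A (12)
A → [Q:8 / X:13 / G:20 / K:31] → Q (8)
Q → [X:21 / G:22 / K:34] → X (21)
X → [G:7 / K:22] → G (7)
G → [K:15] → K (15)
Return K→Base: 26.
Total = 7 + 12 + 8 + 21 + 7 + 15 + 26 = 96.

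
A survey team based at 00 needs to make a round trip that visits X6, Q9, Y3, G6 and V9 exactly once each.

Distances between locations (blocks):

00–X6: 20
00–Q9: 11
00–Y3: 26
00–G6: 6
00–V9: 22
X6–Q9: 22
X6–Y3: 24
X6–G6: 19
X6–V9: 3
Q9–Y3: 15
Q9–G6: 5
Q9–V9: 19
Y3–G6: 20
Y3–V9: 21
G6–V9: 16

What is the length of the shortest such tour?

00 → X6 → Q9 → Y3 → G6 → V9 → 00: 20+22+15+20+16+22 = 115
00 → X6 → Q9 → Y3 → V9 → G6 → 00: 20+22+15+21+16+6 = 100
00 → X6 → Q9 → G6 → Y3 → V9 → 00: 20+22+5+20+21+22 = 110
00 → X6 → Q9 → G6 → V9 → Y3 → 00: 20+22+5+16+21+26 = 110
00 → X6 → Q9 → V9 → Y3 → G6 → 00: 20+22+19+21+20+6 = 108
00 → X6 → Q9 → V9 → G6 → Y3 → 00: 20+22+19+16+20+26 = 123
00 → X6 → Y3 → Q9 → G6 → V9 → 00: 20+24+15+5+16+22 = 102
00 → X6 → Y3 → Q9 → V9 → G6 → 00: 20+24+15+19+16+6 = 100
00 → X6 → Y3 → G6 → Q9 → V9 → 00: 20+24+20+5+19+22 = 110
00 → X6 → Y3 → G6 → V9 → Q9 → 00: 20+24+20+16+19+11 = 110
00 → X6 → Y3 → V9 → Q9 → G6 → 00: 20+24+21+19+5+6 = 95
00 → X6 → Y3 → V9 → G6 → Q9 → 00: 20+24+21+16+5+11 = 97
00 → X6 → G6 → Q9 → Y3 → V9 → 00: 20+19+5+15+21+22 = 102
00 → X6 → G6 → Q9 → V9 → Y3 → 00: 20+19+5+19+21+26 = 110
… (46 more)
00 → X6 → V9 → Y3 → Q9 → G6 → 00: 20+3+21+15+5+6 = 70  ← best
The minimum is 70.
One optimal route: 00 → X6 → V9 → Y3 → Q9 → G6 → 00 (or its reverse).

Shortest round trip = 70 blocks.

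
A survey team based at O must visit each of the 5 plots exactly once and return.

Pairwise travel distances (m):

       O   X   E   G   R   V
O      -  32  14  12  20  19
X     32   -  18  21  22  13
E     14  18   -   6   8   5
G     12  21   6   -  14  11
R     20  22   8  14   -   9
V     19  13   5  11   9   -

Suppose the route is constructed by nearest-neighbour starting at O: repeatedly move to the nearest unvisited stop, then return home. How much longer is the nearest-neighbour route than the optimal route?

From O: G=12, E=14, V=19, R=20, X=32 → choose G (12).
From G: E=6, V=11, R=14, X=21 → choose E (6).
From E: V=5, R=8, X=18 → choose V (5).
From V: R=9, X=13 → choose R (9).
From R: X=22 → choose X (22).
NN route O → G → E → V → R → X → O costs 86.
Optimal: O → E → R → V → X → G → O costs 77 (by enumerating all 60 distinct tours).
Excess = 86 − 77 = 9.

Excess over optimum: 9 m.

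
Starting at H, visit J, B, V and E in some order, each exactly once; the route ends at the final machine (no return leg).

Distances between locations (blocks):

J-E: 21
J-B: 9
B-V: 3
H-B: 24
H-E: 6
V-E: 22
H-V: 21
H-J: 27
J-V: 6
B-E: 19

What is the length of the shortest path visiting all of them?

Minimum one-way distance = 34 blocks.

There are 4! = 24 possible orderings.
H - J - B - V - E: 27+9+3+22 = 61
H - J - B - E - V: 27+9+19+22 = 77
H - J - V - B - E: 27+6+3+19 = 55
H - J - V - E - B: 27+6+22+19 = 74
H - J - E - B - V: 27+21+19+3 = 70
H - J - E - V - B: 27+21+22+3 = 73
H - B - J - V - E: 24+9+6+22 = 61
H - B - J - E - V: 24+9+21+22 = 76
H - B - V - J - E: 24+3+6+21 = 54
H - B - V - E - J: 24+3+22+21 = 70
H - B - E - J - V: 24+19+21+6 = 70
H - B - E - V - J: 24+19+22+6 = 71
H - V - J - B - E: 21+6+9+19 = 55
H - V - J - E - B: 21+6+21+19 = 67
… (10 more)
H - E - B - V - J: 6+19+3+6 = 34  ← best
The minimum is 34.
One shortest path: H → E → B → V → J.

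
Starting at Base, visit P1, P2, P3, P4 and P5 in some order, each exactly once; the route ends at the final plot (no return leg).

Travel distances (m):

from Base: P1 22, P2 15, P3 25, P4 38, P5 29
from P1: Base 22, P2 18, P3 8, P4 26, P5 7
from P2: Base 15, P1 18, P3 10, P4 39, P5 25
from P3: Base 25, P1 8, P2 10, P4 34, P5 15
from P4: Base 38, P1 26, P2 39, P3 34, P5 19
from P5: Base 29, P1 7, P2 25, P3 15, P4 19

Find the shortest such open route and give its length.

59 m — the minimum one-way total.

There are 5! = 120 possible orderings.
Base → P1 → P2 → P3 → P4 → P5: 22+18+10+34+19 = 103
Base → P1 → P2 → P3 → P5 → P4: 22+18+10+15+19 = 84
Base → P1 → P2 → P4 → P3 → P5: 22+18+39+34+15 = 128
Base → P1 → P2 → P4 → P5 → P3: 22+18+39+19+15 = 113
Base → P1 → P2 → P5 → P3 → P4: 22+18+25+15+34 = 114
Base → P1 → P2 → P5 → P4 → P3: 22+18+25+19+34 = 118
Base → P1 → P3 → P2 → P4 → P5: 22+8+10+39+19 = 98
Base → P1 → P3 → P2 → P5 → P4: 22+8+10+25+19 = 84
Base → P1 → P3 → P4 → P2 → P5: 22+8+34+39+25 = 128
Base → P1 → P3 → P4 → P5 → P2: 22+8+34+19+25 = 108
Base → P1 → P3 → P5 → P2 → P4: 22+8+15+25+39 = 109
Base → P1 → P3 → P5 → P4 → P2: 22+8+15+19+39 = 103
Base → P1 → P4 → P2 → P3 → P5: 22+26+39+10+15 = 112
Base → P1 → P4 → P2 → P5 → P3: 22+26+39+25+15 = 127
… (106 more)
Base → P2 → P3 → P1 → P5 → P4: 15+10+8+7+19 = 59  ← best
The minimum is 59.
One shortest path: Base → P2 → P3 → P1 → P5 → P4.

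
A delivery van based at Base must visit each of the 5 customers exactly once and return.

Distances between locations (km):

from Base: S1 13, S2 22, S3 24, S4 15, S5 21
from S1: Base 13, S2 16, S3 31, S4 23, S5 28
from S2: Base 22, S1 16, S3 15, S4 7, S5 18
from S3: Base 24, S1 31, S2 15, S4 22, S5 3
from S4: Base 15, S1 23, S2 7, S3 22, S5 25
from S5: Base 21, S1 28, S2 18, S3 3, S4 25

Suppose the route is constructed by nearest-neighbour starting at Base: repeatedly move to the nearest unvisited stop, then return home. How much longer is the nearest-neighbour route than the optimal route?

Base: S1=13, S4=15, S5=21, S2=22, S3=24 ⇒ S1
S1: S2=16, S4=23, S5=28, S3=31 ⇒ S2
S2: S4=7, S3=15, S5=18 ⇒ S4
S4: S3=22, S5=25 ⇒ S3
S3: S5=3 ⇒ S5
NN route Base → S1 → S2 → S4 → S3 → S5 → Base costs 82.
Optimal: Base → S1 → S5 → S3 → S2 → S4 → Base costs 81 (by enumerating all 60 distinct tours).
Excess = 82 − 81 = 1.

1 km longer than the optimal tour.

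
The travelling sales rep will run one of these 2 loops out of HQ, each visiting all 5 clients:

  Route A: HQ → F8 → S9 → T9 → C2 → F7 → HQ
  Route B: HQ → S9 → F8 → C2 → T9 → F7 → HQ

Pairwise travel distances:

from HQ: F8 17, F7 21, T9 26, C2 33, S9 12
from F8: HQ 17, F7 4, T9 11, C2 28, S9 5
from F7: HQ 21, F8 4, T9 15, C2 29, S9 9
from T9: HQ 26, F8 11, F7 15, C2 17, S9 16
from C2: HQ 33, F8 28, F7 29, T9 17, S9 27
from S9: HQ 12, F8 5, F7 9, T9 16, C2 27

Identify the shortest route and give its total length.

Shortest is Route B, total 98.

Route A: 17 + 5 + 16 + 17 + 29 + 21 = 105
Route B: 12 + 5 + 28 + 17 + 15 + 21 = 98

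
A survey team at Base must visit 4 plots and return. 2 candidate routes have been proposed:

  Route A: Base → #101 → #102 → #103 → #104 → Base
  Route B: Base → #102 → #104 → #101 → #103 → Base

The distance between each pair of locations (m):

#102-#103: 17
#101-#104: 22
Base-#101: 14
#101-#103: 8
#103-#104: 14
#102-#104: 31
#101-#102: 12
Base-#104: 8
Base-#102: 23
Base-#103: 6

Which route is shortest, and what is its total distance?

Shortest is Route A, total 65 m.

Route A: 14 + 12 + 17 + 14 + 8 = 65
Route B: 23 + 31 + 22 + 8 + 6 = 90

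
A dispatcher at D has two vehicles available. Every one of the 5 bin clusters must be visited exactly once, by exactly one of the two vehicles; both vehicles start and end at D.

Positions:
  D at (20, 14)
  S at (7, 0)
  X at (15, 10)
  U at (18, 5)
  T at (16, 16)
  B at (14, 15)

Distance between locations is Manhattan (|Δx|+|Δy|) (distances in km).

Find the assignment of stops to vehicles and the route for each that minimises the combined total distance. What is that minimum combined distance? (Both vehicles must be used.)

There are 2^4 − 1 = 15 ways to divide the 5 stops into two non-empty groups. For each, the best each vehicle can do is its own shortest tour through its group:
  {S} + {X, U, T, B}: 54 + 34 = 88
  {X} + {S, U, T, B}: 18 + 58 = 76
  {S, X} + {U, T, B}: 54 + 34 = 88
  {U} + {S, X, T, B}: 22 + 58 = 80
  {S, U} + {X, T, B}: 54 + 24 = 78
  {X, U} + {S, T, B}: 28 + 58 = 86
  … (15 splits in total)
  {S, X, U} + {T, B}: 54 + 16 = 70  ← best
Best: vehicle 1 D → X → S → U → D = 54; vehicle 2 D → T → B → D = 16; combined 70.

Minimum combined distance: 70 km.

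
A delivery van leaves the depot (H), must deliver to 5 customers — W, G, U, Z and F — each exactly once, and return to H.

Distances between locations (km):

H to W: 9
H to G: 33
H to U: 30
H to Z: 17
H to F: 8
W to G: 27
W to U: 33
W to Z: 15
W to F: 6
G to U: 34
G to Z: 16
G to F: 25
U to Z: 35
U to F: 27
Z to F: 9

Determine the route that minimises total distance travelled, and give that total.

Minimum total distance: 104 km.

There are 60 distinct closed tours to check (reversals are equivalent).
H-W-G-U-Z-F-H: 9+27+34+35+9+8 = 122
H-W-G-U-F-Z-H: 9+27+34+27+9+17 = 123
H-W-G-Z-U-F-H: 9+27+16+35+27+8 = 122
H-W-G-Z-F-U-H: 9+27+16+9+27+30 = 118
H-W-G-F-U-Z-H: 9+27+25+27+35+17 = 140
H-W-G-F-Z-U-H: 9+27+25+9+35+30 = 135
H-W-U-G-Z-F-H: 9+33+34+16+9+8 = 109
H-W-U-G-F-Z-H: 9+33+34+25+9+17 = 127
H-W-U-Z-G-F-H: 9+33+35+16+25+8 = 126
H-W-U-Z-F-G-H: 9+33+35+9+25+33 = 144
H-W-U-F-G-Z-H: 9+33+27+25+16+17 = 127
H-W-U-F-Z-G-H: 9+33+27+9+16+33 = 127
H-W-Z-G-U-F-H: 9+15+16+34+27+8 = 109
H-W-Z-G-F-U-H: 9+15+16+25+27+30 = 122
… (46 more)
H-W-F-Z-G-U-H: 9+6+9+16+34+30 = 104  ← best
The minimum is 104.
One optimal route: H → W → F → Z → G → U → H (or its reverse).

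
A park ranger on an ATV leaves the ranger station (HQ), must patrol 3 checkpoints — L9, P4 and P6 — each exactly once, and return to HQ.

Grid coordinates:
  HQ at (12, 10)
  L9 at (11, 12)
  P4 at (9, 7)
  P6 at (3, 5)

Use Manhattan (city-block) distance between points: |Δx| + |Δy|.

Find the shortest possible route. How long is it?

Shortest round trip = 32.

There are 3 distinct closed tours to check (reversals are equivalent).
HQ-L9-P4-P6-HQ: 3+7+8+14 = 32
HQ-L9-P6-P4-HQ: 3+15+8+6 = 32
HQ-P4-L9-P6-HQ: 6+7+15+14 = 42
The minimum is 32.
One optimal route: HQ → L9 → P4 → P6 → HQ (or its reverse).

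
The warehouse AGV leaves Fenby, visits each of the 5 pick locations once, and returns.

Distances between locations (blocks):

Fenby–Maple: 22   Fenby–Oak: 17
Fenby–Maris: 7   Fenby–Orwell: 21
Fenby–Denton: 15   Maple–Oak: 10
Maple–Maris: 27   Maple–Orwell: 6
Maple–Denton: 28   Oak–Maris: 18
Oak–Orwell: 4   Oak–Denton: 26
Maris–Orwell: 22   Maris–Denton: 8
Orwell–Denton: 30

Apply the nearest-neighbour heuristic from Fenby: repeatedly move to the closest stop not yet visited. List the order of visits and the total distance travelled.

From Fenby: distances to unvisited — Maris=7, Denton=15, Oak=17, Orwell=21, Maple=22. Nearest is Maris (7).
From Maris: distances to unvisited — Denton=8, Oak=18, Orwell=22, Maple=27. Nearest is Denton (8).
From Denton: distances to unvisited — Oak=26, Maple=28, Orwell=30. Nearest is Oak (26).
From Oak: distances to unvisited — Orwell=4, Maple=10. Nearest is Orwell (4).
From Orwell: distances to unvisited — Maple=6. Nearest is Maple (6).
Return Maple→Fenby: 22.
Total = 7 + 8 + 26 + 4 + 6 + 22 = 73.

Total distance 73 blocks via the nearest-neighbour route Fenby → Maris → Denton → Oak → Orwell → Maple → Fenby.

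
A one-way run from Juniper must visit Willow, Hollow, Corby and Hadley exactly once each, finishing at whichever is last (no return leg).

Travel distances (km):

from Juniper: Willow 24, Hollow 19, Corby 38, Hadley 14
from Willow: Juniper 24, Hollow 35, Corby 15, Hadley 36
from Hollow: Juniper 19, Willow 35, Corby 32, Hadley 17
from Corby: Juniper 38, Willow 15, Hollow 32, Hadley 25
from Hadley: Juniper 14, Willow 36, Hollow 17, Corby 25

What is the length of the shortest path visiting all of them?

Shortest open route: 76 km.

There are 4! = 24 possible orderings.
Juniper→Willow→Hollow→Corby→Hadley: 24+35+32+25 = 116
Juniper→Willow→Hollow→Hadley→Corby: 24+35+17+25 = 101
Juniper→Willow→Corby→Hollow→Hadley: 24+15+32+17 = 88
Juniper→Willow→Corby→Hadley→Hollow: 24+15+25+17 = 81
Juniper→Willow→Hadley→Hollow→Corby: 24+36+17+32 = 109
Juniper→Willow→Hadley→Corby→Hollow: 24+36+25+32 = 117
Juniper→Hollow→Willow→Corby→Hadley: 19+35+15+25 = 94
Juniper→Hollow→Willow→Hadley→Corby: 19+35+36+25 = 115
Juniper→Hollow→Corby→Willow→Hadley: 19+32+15+36 = 102
Juniper→Hollow→Corby→Hadley→Willow: 19+32+25+36 = 112
Juniper→Hollow→Hadley→Willow→Corby: 19+17+36+15 = 87
Juniper→Hollow→Hadley→Corby→Willow: 19+17+25+15 = 76
Juniper→Corby→Willow→Hollow→Hadley: 38+15+35+17 = 105
Juniper→Corby→Willow→Hadley→Hollow: 38+15+36+17 = 106
… (10 more)
The minimum is 76.
One shortest path: Juniper → Hollow → Hadley → Corby → Willow.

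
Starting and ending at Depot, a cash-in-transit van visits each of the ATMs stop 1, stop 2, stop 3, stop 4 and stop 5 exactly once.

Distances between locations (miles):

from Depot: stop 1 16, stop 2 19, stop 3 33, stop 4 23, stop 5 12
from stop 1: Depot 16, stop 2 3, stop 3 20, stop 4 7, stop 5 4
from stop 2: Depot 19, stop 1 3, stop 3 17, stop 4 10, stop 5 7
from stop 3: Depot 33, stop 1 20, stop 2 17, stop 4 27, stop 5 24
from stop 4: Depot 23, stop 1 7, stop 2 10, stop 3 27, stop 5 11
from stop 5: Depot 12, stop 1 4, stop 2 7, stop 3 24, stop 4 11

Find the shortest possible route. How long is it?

Shortest round trip = 83 miles.

With 5 stops there are 5!/2 = 60 distinct round trips (a route and its reverse cost the same).
Depot→stop 1→stop 2→stop 3→stop 4→stop 5→Depot: 16+3+17+27+11+12 = 86
Depot→stop 1→stop 2→stop 3→stop 5→stop 4→Depot: 16+3+17+24+11+23 = 94
Depot→stop 1→stop 2→stop 4→stop 3→stop 5→Depot: 16+3+10+27+24+12 = 92
Depot→stop 1→stop 2→stop 4→stop 5→stop 3→Depot: 16+3+10+11+24+33 = 97
Depot→stop 1→stop 2→stop 5→stop 3→stop 4→Depot: 16+3+7+24+27+23 = 100
Depot→stop 1→stop 2→stop 5→stop 4→stop 3→Depot: 16+3+7+11+27+33 = 97
Depot→stop 1→stop 3→stop 2→stop 4→stop 5→Depot: 16+20+17+10+11+12 = 86
Depot→stop 1→stop 3→stop 2→stop 5→stop 4→Depot: 16+20+17+7+11+23 = 94
Depot→stop 1→stop 3→stop 4→stop 2→stop 5→Depot: 16+20+27+10+7+12 = 92
Depot→stop 1→stop 3→stop 4→stop 5→stop 2→Depot: 16+20+27+11+7+19 = 100
Depot→stop 1→stop 3→stop 5→stop 2→stop 4→Depot: 16+20+24+7+10+23 = 100
Depot→stop 1→stop 3→stop 5→stop 4→stop 2→Depot: 16+20+24+11+10+19 = 100
Depot→stop 1→stop 4→stop 2→stop 3→stop 5→Depot: 16+7+10+17+24+12 = 86
Depot→stop 1→stop 4→stop 2→stop 5→stop 3→Depot: 16+7+10+7+24+33 = 97
… (46 more)
Depot→stop 3→stop 2→stop 1→stop 4→stop 5→Depot: 33+17+3+7+11+12 = 83  ← best
The minimum is 83.
One optimal route: Depot → stop 3 → stop 2 → stop 1 → stop 4 → stop 5 → Depot (or its reverse).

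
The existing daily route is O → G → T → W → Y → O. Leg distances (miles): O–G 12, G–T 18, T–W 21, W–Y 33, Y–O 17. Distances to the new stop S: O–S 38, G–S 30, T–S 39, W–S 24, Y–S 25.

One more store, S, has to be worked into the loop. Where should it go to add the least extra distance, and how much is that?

+16 miles — insert S between W and Y.

Insertion cost between consecutive stops i–j is d(i,S) + d(S,j) − d(i,j):
  between O and G: 38 + 30 − 12 = 56
  between G and T: 30 + 39 − 18 = 51
  between T and W: 39 + 24 − 21 = 42
  between W and Y: 24 + 25 − 33 = 16
  between Y and O: 25 + 38 − 17 = 46
Cheapest insertion is between W and Y, adding 16.
New total = 101 + 16 = 117.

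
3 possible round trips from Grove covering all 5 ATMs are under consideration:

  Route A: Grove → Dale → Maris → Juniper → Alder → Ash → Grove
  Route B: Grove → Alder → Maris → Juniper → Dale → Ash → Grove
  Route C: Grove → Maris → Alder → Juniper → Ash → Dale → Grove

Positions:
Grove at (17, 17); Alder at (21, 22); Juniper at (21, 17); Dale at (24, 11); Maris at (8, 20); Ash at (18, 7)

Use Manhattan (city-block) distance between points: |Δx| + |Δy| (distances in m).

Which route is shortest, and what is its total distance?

68 m — Route C is the shortest.

Route A: 13 + 25 + 16 + 5 + 18 + 11 = 88
Route B: 9 + 15 + 16 + 9 + 10 + 11 = 70
Route C: 12 + 15 + 5 + 13 + 10 + 13 = 68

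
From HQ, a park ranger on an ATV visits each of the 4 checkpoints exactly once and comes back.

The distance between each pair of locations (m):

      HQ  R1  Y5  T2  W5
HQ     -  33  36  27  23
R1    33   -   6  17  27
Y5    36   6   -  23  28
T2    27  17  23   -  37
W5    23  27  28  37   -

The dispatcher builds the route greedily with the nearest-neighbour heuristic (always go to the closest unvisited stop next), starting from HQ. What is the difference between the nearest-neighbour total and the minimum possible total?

Excess over optimum: 5 m.

HQ: W5=23, T2=27, R1=33, Y5=36 ⇒ W5
W5: R1=27, Y5=28, T2=37 ⇒ R1
R1: Y5=6, T2=17 ⇒ Y5
Y5: T2=23 ⇒ T2
NN route HQ → W5 → R1 → Y5 → T2 → HQ costs 106.
Optimal: HQ → T2 → R1 → Y5 → W5 → HQ costs 101 (by enumerating all 12 distinct tours).
Excess = 106 − 101 = 5.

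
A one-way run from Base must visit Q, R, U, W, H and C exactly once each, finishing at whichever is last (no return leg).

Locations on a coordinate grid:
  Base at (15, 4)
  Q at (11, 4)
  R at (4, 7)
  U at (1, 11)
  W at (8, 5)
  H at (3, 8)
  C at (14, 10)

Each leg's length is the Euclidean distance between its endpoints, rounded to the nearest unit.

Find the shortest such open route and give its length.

Shortest open route: 25.

There are 6! = 720 possible orderings.
Base - Q - R - U - W - H - C: 4+8+5+9+6+11 = 43
Base - Q - R - U - W - C - H: 4+8+5+9+8+11 = 45
Base - Q - R - U - H - W - C: 4+8+5+4+6+8 = 35
Base - Q - R - U - H - C - W: 4+8+5+4+11+8 = 40
Base - Q - R - U - C - W - H: 4+8+5+13+8+6 = 44
Base - Q - R - U - C - H - W: 4+8+5+13+11+6 = 47
Base - Q - R - W - U - H - C: 4+8+4+9+4+11 = 40
Base - Q - R - W - U - C - H: 4+8+4+9+13+11 = 49
… (712 more)
Base - C - Q - W - R - H - U: 6+7+3+4+1+4 = 25  ← best
The minimum is 25.
One shortest path: Base → C → Q → W → R → H → U.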